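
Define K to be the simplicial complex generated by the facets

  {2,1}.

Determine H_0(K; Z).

H_0 = Z.

We work with the vertex ordering 1 < 2. The simplices of K, each written with vertices in increasing order, are:

  0-simplices (2): [1], [2]
  1-simplices (1): [1,2]

Hence C_0 ≅ Z^2, C_1 ≅ Z^1.

The boundary map ∂_1: C_1 → C_0 is given by ∂[p,q] = [q] − [p]. For instance
  ∂[1,2] = [2] − [1].
The 2×1 boundary matrix has rank 1 and Smith normal form diag(1).

Reading off H_k = ker ∂_k / im ∂_{k+1}:

  H_0: rank C_0 − rank ∂_1 = 2 − 1 = 1, and the invariant factors of ∂_1 are all 1, so H_0 ≅ Z.

(K is a triangulation of the 1-simplex.)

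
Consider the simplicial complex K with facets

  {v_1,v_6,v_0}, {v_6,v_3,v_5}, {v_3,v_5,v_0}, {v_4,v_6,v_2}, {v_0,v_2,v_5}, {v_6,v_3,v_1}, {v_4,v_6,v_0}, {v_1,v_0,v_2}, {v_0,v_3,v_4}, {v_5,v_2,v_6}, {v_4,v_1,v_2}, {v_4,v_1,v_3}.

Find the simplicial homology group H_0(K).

H_0 = Z.

Take the total order v_0 < v_1 < v_2 < v_3 < v_4 < v_5 < v_6 on the vertex set. Then K (dimension 2) consists of the simplices:

  0-simplices (7): [v_0], [v_1], [v_2], [v_3], [v_4], [v_5], [v_6]
  1-simplices (18): (18 of them)
  2-simplices (12): (12 of them)

Hence C_0 ≅ Z^7, C_1 ≅ Z^18, C_2 ≅ Z^12.

Boundary ∂_1: C_1 → C_0 is given by ∂[p,q] = [q] − [p]. For instance
  ∂[v_0,v_4] = [v_4] − [v_0].
The 7×18 boundary matrix has rank 6 and Smith normal form diag(1,1,1,1,1,1).

∂_2: C_2 → C_1 sends each 2-simplex [p,q,r] to [q,r] − [p,r] + [p,q]. For instance
  ∂[v_3,v_5,v_6] = [v_5,v_6] − [v_3,v_6] + [v_3,v_5],
  ∂[v_2,v_4,v_6] = [v_4,v_6] − [v_2,v_6] + [v_2,v_4].
This gives a 18×12 integer matrix of rank 12; reducing to Smith normal form yields diagonal entries (1,1,1,1,1,1,1,1,1,1,1,2).

Now H_k = ker ∂_k / im ∂_{k+1}, so:

  H_0: rank C_0 − rank ∂_1 = 7 − 6 = 1, and the invariant factors of ∂_1 are all 1, so H_0 ≅ Z.

(K is a triangulation of the real projective plane RP^2.)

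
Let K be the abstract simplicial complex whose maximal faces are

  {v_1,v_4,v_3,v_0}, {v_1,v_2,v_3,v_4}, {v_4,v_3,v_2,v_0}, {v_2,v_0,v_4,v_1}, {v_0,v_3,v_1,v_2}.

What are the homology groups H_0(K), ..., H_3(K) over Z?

We work with the vertex ordering v_0 < v_1 < v_2 < v_3 < v_4. The simplices of K, each written with vertices in increasing order, are:

  0-simplices (5): [v_0], [v_1], [v_2], [v_3], [v_4]
  1-simplices (10): [v_0,v_1], [v_0,v_2], [v_0,v_3], [v_0,v_4], [v_1,v_2], [v_1,v_3], [v_1,v_4], [v_2,v_3], [v_2,v_4], [v_3,v_4]
  2-simplices (10): [v_0,v_1,v_2], [v_0,v_1,v_3], [v_0,v_1,v_4], [v_0,v_2,v_3], [v_0,v_2,v_4], [v_0,v_3,v_4], [v_1,v_2,v_3], [v_1,v_2,v_4], [v_1,v_3,v_4], [v_2,v_3,v_4]
  3-simplices (5): [v_0,v_1,v_2,v_3], [v_0,v_1,v_2,v_4], [v_0,v_1,v_3,v_4], [v_0,v_2,v_3,v_4], [v_1,v_2,v_3,v_4]

so the chain groups are C_0 ≅ Z^5, C_1 ≅ Z^10, C_2 ≅ Z^10, C_3 ≅ Z^5.

The boundary map ∂_1: C_1 → C_0 is given by ∂[p,q] = [q] − [p]. For instance
  ∂[v_0,v_1] = [v_1] − [v_0].
The 5×10 boundary matrix has rank 4 and Smith normal form diag(1,1,1,1).

∂_2: C_2 → C_1 acts by ∂[p,q,r] = [q,r] − [p,r] + [p,q]. For instance
  ∂[v_1,v_2,v_3] = [v_2,v_3] − [v_1,v_3] + [v_1,v_2],
  ∂[v_1,v_2,v_4] = [v_2,v_4] − [v_1,v_4] + [v_1,v_2].
As a 10×10 matrix over Z this has rank 6, with invariant factors (1,1,1,1,1,1).

Boundary ∂_3: C_3 → C_2 sends each 3-simplex σ to the alternating sum Σ_i (−1)^i (σ with its i-th vertex removed). For instance
  ∂[v_0,v_1,v_3,v_4] = [v_1,v_3,v_4] − [v_0,v_3,v_4] + [v_0,v_1,v_4] − [v_0,v_1,v_3],
  ∂[v_0,v_1,v_2,v_4] = [v_1,v_2,v_4] − [v_0,v_2,v_4] + [v_0,v_1,v_4] − [v_0,v_1,v_2].
The resulting 10×5 matrix has rank 4, and its Smith normal form has invariant factors (1,1,1,1).

Reading off H_k = ker ∂_k / im ∂_{k+1}:

  H_0: rank C_0 − rank ∂_1 = 5 − 4 = 1, and the invariant factors of ∂_1 are all 1, so H_0 ≅ Z.
  H_1: rank ker ∂_1 − rank ∂_2 = (10 − 4) − 6 = 0, and the invariant factors of ∂_2 are all 1, so H_1 ≅ 0.
  H_2: rank ker ∂_2 − rank ∂_3 = (10 − 6) − 4 = 0, and the invariant factors of ∂_3 are all 1, so H_2 ≅ 0.
  H_3: rank ker ∂_3 − rank ∂_4 = (5 − 4) − 0 = 1, and there is no ∂_4, so H_3 ≅ Z.

As a check, the Euler characteristic is 5 − 10 + 10 − 5 = 0, which agrees with 1 − 0 + 0 − 1 = 0.

H_0 ≅ Z,  H_1 = 0,  H_2 = 0,  H_3 ≅ Z.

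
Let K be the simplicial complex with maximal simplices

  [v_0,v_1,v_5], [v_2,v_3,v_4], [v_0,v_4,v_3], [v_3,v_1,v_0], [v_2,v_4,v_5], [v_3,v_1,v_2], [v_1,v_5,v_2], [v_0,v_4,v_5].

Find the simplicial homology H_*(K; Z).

Fix the vertex order v_0 < v_1 < v_2 < v_3 < v_4 < v_5 and write every simplex with vertices in increasing order. Then dim K = 2 and the simplices of K are:

  0-simplices (6): [v_0], [v_1], [v_2], [v_3], [v_4], [v_5]
  1-simplices (12): [v_0,v_1], [v_0,v_3], [v_0,v_4], [v_0,v_5], [v_1,v_2], [v_1,v_3], [v_1,v_5], [v_2,v_3], [v_2,v_4], [v_2,v_5], [v_3,v_4], [v_4,v_5]
  2-simplices (8): [v_0,v_1,v_3], [v_0,v_1,v_5], [v_0,v_3,v_4], [v_0,v_4,v_5], [v_1,v_2,v_3], [v_1,v_2,v_5], [v_2,v_3,v_4], [v_2,v_4,v_5]

giving chain groups C_0 ≅ Z^6, C_1 ≅ Z^12, C_2 ≅ Z^8.

Boundary ∂_1: C_1 → C_0 maps an edge to its endpoints' difference, ∂[p,q] = q − p. For instance
  ∂[v_1,v_2] = [v_2] − [v_1].
As a 6×12 matrix over Z this has rank 5, with invariant factors (1,1,1,1,1).

Boundary ∂_2: C_2 → C_1 sends each 2-simplex [p,q,r] to [q,r] − [p,r] + [p,q]. For instance
  ∂[v_0,v_1,v_5] = [v_1,v_5] − [v_0,v_5] + [v_0,v_1],
  ∂[v_0,v_3,v_4] = [v_3,v_4] − [v_0,v_4] + [v_0,v_3].
As a 12×8 matrix over Z this has rank 7, with invariant factors (1,1,1,1,1,1,1).

Computing H_k = (kernel of ∂_k) / (image of ∂_{k+1}):

  H_0: rank C_0 − rank ∂_1 = 6 − 5 = 1, and the invariant factors of ∂_1 are all 1, so H_0 = Z.
  H_1: rank ker ∂_1 − rank ∂_2 = (12 − 5) − 7 = 0, and the invariant factors of ∂_2 are all 1, so H_1 = 0.
  H_2: rank ker ∂_2 − rank ∂_3 = (8 − 7) − 0 = 1, and there is no ∂_3, so H_2 = Z.

H_0 = Z,  H_1 = 0,  H_2 = Z.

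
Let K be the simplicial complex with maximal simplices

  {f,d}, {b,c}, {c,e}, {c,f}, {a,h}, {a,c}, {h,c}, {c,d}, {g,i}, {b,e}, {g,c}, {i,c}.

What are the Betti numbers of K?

Take the total order a < b < c < d < e < f < g < h < i on the vertex set. Then K (dimension 1) consists of the simplices:

  0-simplices (9): a, b, c, d, e, f, g, h, i
  1-simplices (12): ac, ah, bc, be, cd, ce, cf, cg, ch, ci, df, gi

so the chain groups are C_0 ≅ Z^9, C_1 ≅ Z^12.

The boundary map ∂_1: C_1 → C_0 sends each edge [p,q] (with p < q) to q − p.
The resulting 9×12 matrix has rank 8, and its Smith normal form has invariant factors (1,1,1,1,1,1,1,1).

Computing H_k = (kernel of ∂_k) / (image of ∂_{k+1}):

  H_0: rank C_0 − rank ∂_1 = 9 − 8 = 1, and the invariant factors of ∂_1 are all 1, so H_0 = Z.
  H_1: rank ker ∂_1 − rank ∂_2 = (12 − 8) − 0 = 4, and there is no ∂_2, so H_1 = Z^4.

As a check, the Euler characteristic is 9 − 12 = -3, which agrees with 1 − 4 = -3.

Hence the Betti numbers are b_0 = 1, b_1 = 4.

b_0 = 1, b_1 = 4.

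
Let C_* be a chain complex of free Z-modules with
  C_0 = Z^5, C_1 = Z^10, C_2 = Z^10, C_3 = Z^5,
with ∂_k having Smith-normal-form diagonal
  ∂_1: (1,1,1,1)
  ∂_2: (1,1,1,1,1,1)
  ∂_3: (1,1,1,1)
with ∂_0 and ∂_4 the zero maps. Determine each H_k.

H_0 = Z,  H_1 = 0,  H_2 = 0,  H_3 = Z.

H_0: b_0 = 5 − 0 − 4 = 1; torsion from ∂_1 factors > 1: none. So H_0 = Z.
H_1: b_1 = 10 − 4 − 6 = 0; torsion from ∂_2 factors > 1: none. So H_1 = 0.
H_2: b_2 = 10 − 6 − 4 = 0; torsion from ∂_3 factors > 1: none. So H_2 = 0.
H_3: b_3 = 5 − 4 − 0 = 1; torsion from ∂_4 factors > 1: none. So H_3 = Z.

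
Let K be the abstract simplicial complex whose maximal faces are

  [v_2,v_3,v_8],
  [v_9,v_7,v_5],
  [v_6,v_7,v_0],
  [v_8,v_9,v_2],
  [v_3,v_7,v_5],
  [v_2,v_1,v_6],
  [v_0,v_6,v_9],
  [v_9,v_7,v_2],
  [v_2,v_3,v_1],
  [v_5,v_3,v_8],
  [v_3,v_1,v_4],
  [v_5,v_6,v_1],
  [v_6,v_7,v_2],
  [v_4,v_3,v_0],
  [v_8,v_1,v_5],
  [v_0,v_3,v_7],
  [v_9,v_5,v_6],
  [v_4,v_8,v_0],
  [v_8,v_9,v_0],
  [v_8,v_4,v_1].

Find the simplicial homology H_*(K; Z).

K has 10 vertices, 30 edges, 20 triangles.
rank ∂_0 = 0, rank ∂_1 = 9 ⇒ b_0 = 10 − 0 − 9 = 1; all invariant factors of ∂_1 are 1 so no torsion. So H_0 ≅ Z.
rank ∂_1 = 9, rank ∂_2 = 20 ⇒ b_1 = 30 − 9 − 20 = 1; ∂_2 has invariant factor(s) [2] giving torsion. So H_1 ≅ Z ⊕ Z_2.
rank ∂_2 = 20, rank ∂_3 = 0 ⇒ b_2 = 20 − 20 − 0 = 0. So H_2 ≅ 0.

H_0 ≅ Z,  H_1 ≅ Z ⊕ Z_2,  H_2 = 0.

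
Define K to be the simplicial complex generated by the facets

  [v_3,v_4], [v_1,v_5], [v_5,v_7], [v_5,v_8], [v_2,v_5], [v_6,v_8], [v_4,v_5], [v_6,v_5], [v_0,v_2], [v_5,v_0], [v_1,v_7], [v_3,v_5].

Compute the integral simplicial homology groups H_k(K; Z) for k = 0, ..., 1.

H_0 ≅ Z,  H_1 ≅ Z^4.

Take the total order v_0 < v_1 < v_2 < v_3 < v_4 < v_5 < v_6 < v_7 < v_8 on the vertex set. Then K (dimension 1) consists of the simplices:

  0-simplices (9): [v_0], [v_1], [v_2], [v_3], [v_4], [v_5], [v_6], [v_7], [v_8]
  1-simplices (12): [v_0,v_2], [v_0,v_5], [v_1,v_5], [v_1,v_7], [v_2,v_5], [v_3,v_4], [v_3,v_5], [v_4,v_5], [v_5,v_6], [v_5,v_7], [v_5,v_8], [v_6,v_8]

so the chain groups are C_0 ≅ Z^9, C_1 ≅ Z^12.

∂_1: C_1 → C_0 is given by ∂[p,q] = [q] − [p]. For instance
  ∂[v_2,v_5] = [v_5] − [v_2].
The resulting 9×12 matrix has rank 8, and its Smith normal form has invariant factors (1,1,1,1,1,1,1,1).

Now H_k = ker ∂_k / im ∂_{k+1}, so:

  H_0: rank C_0 − rank ∂_1 = 9 − 8 = 1, and the invariant factors of ∂_1 are all 1, so H_0 = Z.
  H_1: rank ker ∂_1 − rank ∂_2 = (12 − 8) − 0 = 4, and there is no ∂_2, so H_1 = Z^4.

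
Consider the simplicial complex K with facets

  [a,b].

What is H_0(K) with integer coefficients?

H_0 = Z.

K has 2 vertices, 1 edge.
rank ∂_0 = 0, rank ∂_1 = 1 ⇒ b_0 = 2 − 0 − 1 = 1; all invariant factors of ∂_1 are 1 so no torsion. So H_0 = Z.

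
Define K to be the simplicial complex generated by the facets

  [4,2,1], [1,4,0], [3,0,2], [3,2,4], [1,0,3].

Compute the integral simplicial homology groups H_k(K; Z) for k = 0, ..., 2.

H_0 = Z,  H_1 = Z,  H_2 = 0.

We work with the vertex ordering 0 < 1 < 2 < 3 < 4. The simplices of K, each written with vertices in increasing order, are:

  0-simplices (5): [0], [1], [2], [3], [4]
  1-simplices (10): [0,1], [0,2], [0,3], [0,4], [1,2], [1,3], [1,4], [2,3], [2,4], [3,4]
  2-simplices (5): [0,1,3], [0,1,4], [0,2,3], [1,2,4], [2,3,4]

Hence C_0 ≅ Z^5, C_1 ≅ Z^10, C_2 ≅ Z^5.

∂_1: C_1 → C_0 sends each edge [p,q] (with p < q) to q − p.
The resulting 5×10 matrix has rank 4, and its Smith normal form has invariant factors (1,1,1,1).

∂_2: C_2 → C_1 acts by ∂[p,q,r] = [q,r] − [p,r] + [p,q]. For instance
  ∂[0,2,3] = [2,3] − [0,3] + [0,2],
  ∂[0,1,3] = [1,3] − [0,3] + [0,1].
The resulting 10×5 matrix has rank 5, and its Smith normal form has invariant factors (1,1,1,1,1).

Reading off H_k = ker ∂_k / im ∂_{k+1}:

  H_0: rank C_0 − rank ∂_1 = 5 − 4 = 1, and the invariant factors of ∂_1 are all 1, so H_0 = Z.
  H_1: rank ker ∂_1 − rank ∂_2 = (10 − 4) − 5 = 1, and the invariant factors of ∂_2 are all 1, so H_1 = Z.
  H_2: rank ker ∂_2 − rank ∂_3 = (5 − 5) − 0 = 0, and there is no ∂_3, so H_2 = 0.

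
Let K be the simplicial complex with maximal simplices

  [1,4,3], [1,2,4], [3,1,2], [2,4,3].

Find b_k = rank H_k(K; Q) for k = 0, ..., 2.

We work with the vertex ordering 1 < 2 < 3 < 4. The simplices of K, each written with vertices in increasing order, are:

  0-simplices (4): [1], [2], [3], [4]
  1-simplices (6): [1,2], [1,3], [1,4], [2,3], [2,4], [3,4]
  2-simplices (4): [1,2,3], [1,2,4], [1,3,4], [2,3,4]

Hence C_0 ≅ Z^4, C_1 ≅ Z^6, C_2 ≅ Z^4.

∂_1: C_1 → C_0 maps an edge to its endpoints' difference, ∂[p,q] = q − p. For instance
  ∂[1,2] = [2] − [1].
The resulting 4×6 matrix has rank 3, and its Smith normal form has invariant factors (1,1,1).

Boundary ∂_2: C_2 → C_1 acts by ∂[p,q,r] = [q,r] − [p,r] + [p,q]. For instance
  ∂[2,3,4] = [3,4] − [2,4] + [2,3],
  ∂[1,2,3] = [2,3] − [1,3] + [1,2].
The 6×4 boundary matrix has rank 3 and Smith normal form diag(1,1,1).

Now H_k = ker ∂_k / im ∂_{k+1}, so:

  H_0: rank C_0 − rank ∂_1 = 4 − 3 = 1, and the invariant factors of ∂_1 are all 1, so H_0 = Z.
  H_1: rank ker ∂_1 − rank ∂_2 = (6 − 3) − 3 = 0, and the invariant factors of ∂_2 are all 1, so H_1 = 0.
  H_2: rank ker ∂_2 − rank ∂_3 = (4 − 3) − 0 = 1, and there is no ∂_3, so H_2 = Z.

As a check, the Euler characteristic is 4 − 6 + 4 = 2, which agrees with 1 − 0 + 1 = 2.
(K is a triangulation of the 2-sphere S^2.)

Hence the Betti numbers are b_0 = 1, b_1 = 0, b_2 = 1.

b_0 = 1, b_1 = 0, b_2 = 1.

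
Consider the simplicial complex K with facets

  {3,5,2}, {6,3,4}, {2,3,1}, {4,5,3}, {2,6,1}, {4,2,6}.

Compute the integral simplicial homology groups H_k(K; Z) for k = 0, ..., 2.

Fix the vertex order 1 < 2 < 3 < 4 < 5 < 6 and write every simplex with vertices in increasing order. Then dim K = 2 and the simplices of K are:

  0-simplices (6): [1], [2], [3], [4], [5], [6]
  1-simplices (12): [1,2], [1,3], [1,6], [2,3], [2,4], [2,5], [2,6], [3,4], [3,5], [3,6], [4,5], [4,6]
  2-simplices (6): [1,2,3], [1,2,6], [2,3,5], [2,4,6], [3,4,5], [3,4,6]

giving chain groups C_0 ≅ Z^6, C_1 ≅ Z^12, C_2 ≅ Z^6.

The boundary map ∂_1: C_1 → C_0 maps an edge to its endpoints' difference, ∂[p,q] = q − p. For instance
  ∂[3,4] = [4] − [3].
As a 6×12 matrix over Z this has rank 5, with invariant factors (1,1,1,1,1).

The boundary map ∂_2: C_2 → C_1 sends each 2-simplex [p,q,r] to [q,r] − [p,r] + [p,q]. For instance
  ∂[2,3,5] = [3,5] − [2,5] + [2,3],
  ∂[1,2,3] = [2,3] − [1,3] + [1,2].
The resulting 12×6 matrix has rank 6, and its Smith normal form has invariant factors (1,1,1,1,1,1).

Computing H_k = (kernel of ∂_k) / (image of ∂_{k+1}):

  H_0: rank C_0 − rank ∂_1 = 6 − 5 = 1, and the invariant factors of ∂_1 are all 1, so H_0 = Z.
  H_1: rank ker ∂_1 − rank ∂_2 = (12 − 5) − 6 = 1, and the invariant factors of ∂_2 are all 1, so H_1 = Z.
  H_2: rank ker ∂_2 − rank ∂_3 = (6 − 6) − 0 = 0, and there is no ∂_3, so H_2 = 0.

As a check, the Euler characteristic is 6 − 12 + 6 = 0, which agrees with 1 − 1 + 0 = 0.
(K is a triangulation of the cylinder S^1 x I.)

H_0 = Z,  H_1 = Z,  H_2 = 0.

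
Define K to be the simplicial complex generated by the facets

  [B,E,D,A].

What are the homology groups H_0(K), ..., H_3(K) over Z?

Take the total order A < B < D < E on the vertex set. Then K (dimension 3) consists of the simplices:

  0-simplices (4): A, B, D, E
  1-simplices (6): AB, AD, AE, BD, BE, DE
  2-simplices (4): ABD, ABE, ADE, BDE
  3-simplices (1): ABDE

so the chain groups are C_0 ≅ Z^4, C_1 ≅ Z^6, C_2 ≅ Z^4, C_3 ≅ Z^1.

The boundary map ∂_1: C_1 → C_0 maps an edge to its endpoints' difference, ∂[p,q] = q − p.
As a 4×6 matrix over Z this has rank 3, with invariant factors (1,1,1).

Boundary ∂_2: C_2 → C_1 acts by ∂[p,q,r] = [q,r] − [p,r] + [p,q]. For instance
  ∂ADE = DE − AE + AD,
  ∂ABD = BD − AD + AB.
The 6×4 boundary matrix has rank 3 and Smith normal form diag(1,1,1).

Boundary ∂_3: C_3 → C_2 sends each 3-simplex σ to the alternating sum Σ_i (−1)^i (σ with its i-th vertex removed). For instance
  ∂ABDE = BDE − ADE + ABE − ABD.
The 4×1 boundary matrix has rank 1 and Smith normal form diag(1).

Reading off H_k = ker ∂_k / im ∂_{k+1}:

  H_0: rank C_0 − rank ∂_1 = 4 − 3 = 1, and the invariant factors of ∂_1 are all 1, so H_0 = Z.
  H_1: rank ker ∂_1 − rank ∂_2 = (6 − 3) − 3 = 0, and the invariant factors of ∂_2 are all 1, so H_1 = 0.
  H_2: rank ker ∂_2 − rank ∂_3 = (4 − 3) − 1 = 0, and the invariant factors of ∂_3 are all 1, so H_2 = 0.
  H_3: rank ker ∂_3 − rank ∂_4 = (1 − 1) − 0 = 0, and there is no ∂_4, so H_3 = 0.

As a check, the Euler characteristic is 4 − 6 + 4 − 1 = 1, which agrees with 1 − 0 + 0 − 0 = 1.

H_0 ≅ Z,  H_1 = 0,  H_2 = 0,  H_3 = 0.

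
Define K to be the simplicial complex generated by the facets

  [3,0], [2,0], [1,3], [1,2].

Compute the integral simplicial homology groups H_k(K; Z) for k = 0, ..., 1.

H_0 = Z,  H_1 = Z.

Take the total order 0 < 1 < 2 < 3 on the vertex set. Then K (dimension 1) consists of the simplices:

  0-simplices (4): [0], [1], [2], [3]
  1-simplices (4): [0,2], [0,3], [1,2], [1,3]

Hence C_0 ≅ Z^4, C_1 ≅ Z^4.

Boundary ∂_1: C_1 → C_0 maps an edge to its endpoints' difference, ∂[p,q] = q − p. For instance
  ∂[0,2] = [2] − [0].
The resulting 4×4 matrix has rank 3, and its Smith normal form has invariant factors (1,1,1).

From H_k ≅ ker(∂_k) / im(∂_{k+1}) we obtain:

  H_0: rank C_0 − rank ∂_1 = 4 − 3 = 1, and the invariant factors of ∂_1 are all 1, so H_0 ≅ Z.
  H_1: rank ker ∂_1 − rank ∂_2 = (4 − 3) − 0 = 1, and there is no ∂_2, so H_1 ≅ Z.

(K is a triangulation of the circle S^1.)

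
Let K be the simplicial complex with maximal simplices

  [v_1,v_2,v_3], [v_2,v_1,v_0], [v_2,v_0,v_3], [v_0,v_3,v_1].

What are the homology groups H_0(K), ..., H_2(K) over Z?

H_0 ≅ Z,  H_1 = 0,  H_2 ≅ Z.

Fix the vertex order v_0 < v_1 < v_2 < v_3 and write every simplex with vertices in increasing order. Then dim K = 2 and the simplices of K are:

  0-simplices (4): [v_0], [v_1], [v_2], [v_3]
  1-simplices (6): [v_0,v_1], [v_0,v_2], [v_0,v_3], [v_1,v_2], [v_1,v_3], [v_2,v_3]
  2-simplices (4): [v_0,v_1,v_2], [v_0,v_1,v_3], [v_0,v_2,v_3], [v_1,v_2,v_3]

giving chain groups C_0 ≅ Z^4, C_1 ≅ Z^6, C_2 ≅ Z^4.

Boundary ∂_1: C_1 → C_0 maps an edge to its endpoints' difference, ∂[p,q] = q − p.
As a 4×6 matrix over Z this has rank 3, with invariant factors (1,1,1).

∂_2: C_2 → C_1 maps a triangle to the signed sum of its edges. For instance
  ∂[v_0,v_2,v_3] = [v_2,v_3] − [v_0,v_3] + [v_0,v_2],
  ∂[v_0,v_1,v_2] = [v_1,v_2] − [v_0,v_2] + [v_0,v_1].
The resulting 6×4 matrix has rank 3, and its Smith normal form has invariant factors (1,1,1).

Reading off H_k = ker ∂_k / im ∂_{k+1}:

  H_0: rank C_0 − rank ∂_1 = 4 − 3 = 1, and the invariant factors of ∂_1 are all 1, so H_0 ≅ Z.
  H_1: rank ker ∂_1 − rank ∂_2 = (6 − 3) − 3 = 0, and the invariant factors of ∂_2 are all 1, so H_1 ≅ 0.
  H_2: rank ker ∂_2 − rank ∂_3 = (4 − 3) − 0 = 1, and there is no ∂_3, so H_2 ≅ Z.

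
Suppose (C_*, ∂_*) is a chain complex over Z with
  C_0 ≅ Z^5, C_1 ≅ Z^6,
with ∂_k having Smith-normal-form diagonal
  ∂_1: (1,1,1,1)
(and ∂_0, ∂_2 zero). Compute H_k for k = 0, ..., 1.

H_0 = Z,  H_1 = Z^2.

H_0: b_0 = 5 − 0 − 4 = 1; torsion from ∂_1 factors > 1: none. So H_0 = Z.
H_1: b_1 = 6 − 4 − 0 = 2; torsion from ∂_2 factors > 1: none. So H_1 = Z^2.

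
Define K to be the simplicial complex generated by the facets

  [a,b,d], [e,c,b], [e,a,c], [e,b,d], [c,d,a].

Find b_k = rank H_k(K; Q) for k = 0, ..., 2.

b_0 = 1, b_1 = 1, b_2 = 0.

We work with the vertex ordering a < b < c < d < e. The simplices of K, each written with vertices in increasing order, are:

  0-simplices (5): a, b, c, d, e
  1-simplices (10): ab, ac, ad, ae, bc, bd, be, cd, ce, de
  2-simplices (5): abd, acd, ace, bce, bde

giving chain groups C_0 ≅ Z^5, C_1 ≅ Z^10, C_2 ≅ Z^5.

The boundary map ∂_1: C_1 → C_0 is given by ∂[p,q] = [q] − [p]. For instance
  ∂cd = d − c.
This gives a 5×10 integer matrix of rank 4; reducing to Smith normal form yields diagonal entries (1,1,1,1).

Boundary ∂_2: C_2 → C_1 acts by ∂[p,q,r] = [q,r] − [p,r] + [p,q]. For instance
  ∂bce = ce − be + bc,
  ∂abd = bd − ad + ab.
The resulting 10×5 matrix has rank 5, and its Smith normal form has invariant factors (1,1,1,1,1).

Computing H_k = (kernel of ∂_k) / (image of ∂_{k+1}):

  H_0: rank C_0 − rank ∂_1 = 5 − 4 = 1, and the invariant factors of ∂_1 are all 1, so H_0 ≅ Z.
  H_1: rank ker ∂_1 − rank ∂_2 = (10 − 4) − 5 = 1, and the invariant factors of ∂_2 are all 1, so H_1 ≅ Z.
  H_2: rank ker ∂_2 − rank ∂_3 = (5 − 5) − 0 = 0, and there is no ∂_3, so H_2 ≅ 0.

(K is a triangulation of the Möbius band.)

Hence the Betti numbers are b_0 = 1, b_1 = 1, b_2 = 0.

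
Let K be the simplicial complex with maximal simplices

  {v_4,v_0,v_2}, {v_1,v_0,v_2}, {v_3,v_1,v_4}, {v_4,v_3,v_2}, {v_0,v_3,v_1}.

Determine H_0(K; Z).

H_0 = Z.

K has 5 vertices, 10 edges, 5 triangles.
rank ∂_0 = 0, rank ∂_1 = 4 ⇒ b_0 = 5 − 0 − 4 = 1; all invariant factors of ∂_1 are 1 so no torsion. So H_0 ≅ Z.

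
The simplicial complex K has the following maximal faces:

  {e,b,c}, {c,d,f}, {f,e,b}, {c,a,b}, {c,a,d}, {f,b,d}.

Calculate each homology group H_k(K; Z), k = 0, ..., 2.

K has 6 vertices, 12 edges, 6 triangles.
rank ∂_0 = 0, rank ∂_1 = 5 ⇒ b_0 = 6 − 0 − 5 = 1; all invariant factors of ∂_1 are 1 so no torsion. So H_0 ≅ Z.
rank ∂_1 = 5, rank ∂_2 = 6 ⇒ b_1 = 12 − 5 − 6 = 1; all invariant factors of ∂_2 are 1 so no torsion. So H_1 ≅ Z.
rank ∂_2 = 6, rank ∂_3 = 0 ⇒ b_2 = 6 − 6 − 0 = 0. So H_2 ≅ 0.

H_0 = Z,  H_1 = Z,  H_2 = 0.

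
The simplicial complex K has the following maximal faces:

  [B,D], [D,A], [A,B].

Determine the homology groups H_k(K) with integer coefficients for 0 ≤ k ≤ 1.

H_0 ≅ Z,  H_1 ≅ Z.

Order the vertices as A < B < D. Listing each simplex with vertices in this order, K has dimension 1 with simplices:

  0-simplices (3): A, B, D
  1-simplices (3): AB, AD, BD

Hence C_0 ≅ Z^3, C_1 ≅ Z^3.

The boundary map ∂_1: C_1 → C_0 is given by ∂[p,q] = [q] − [p].
The 3×3 boundary matrix has rank 2 and Smith normal form diag(1,1).

From H_k ≅ ker(∂_k) / im(∂_{k+1}) we obtain:

  H_0: rank C_0 − rank ∂_1 = 3 − 2 = 1, and the invariant factors of ∂_1 are all 1, so H_0 ≅ Z.
  H_1: rank ker ∂_1 − rank ∂_2 = (3 − 2) − 0 = 1, and there is no ∂_2, so H_1 ≅ Z.

As a check, the Euler characteristic is 3 − 3 = 0, which agrees with 1 − 1 = 0.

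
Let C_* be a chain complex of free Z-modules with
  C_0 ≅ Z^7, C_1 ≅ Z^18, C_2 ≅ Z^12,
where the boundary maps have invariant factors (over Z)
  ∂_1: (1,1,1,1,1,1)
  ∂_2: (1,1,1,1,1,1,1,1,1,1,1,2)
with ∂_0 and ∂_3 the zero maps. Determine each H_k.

H_0 = Z,  H_1 = Z/2,  H_2 = 0.

H_0: b_0 = 7 − 0 − 6 = 1; torsion from ∂_1 factors > 1: none. So H_0 = Z.
H_1: b_1 = 18 − 6 − 12 = 0; torsion from ∂_2 factors > 1: [2]. So H_1 = Z/2.
H_2: b_2 = 12 − 12 − 0 = 0; torsion from ∂_3 factors > 1: none. So H_2 = 0.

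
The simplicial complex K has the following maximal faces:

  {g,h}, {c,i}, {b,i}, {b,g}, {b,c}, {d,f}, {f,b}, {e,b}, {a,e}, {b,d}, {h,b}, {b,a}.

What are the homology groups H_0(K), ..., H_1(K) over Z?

H_0 ≅ Z,  H_1 ≅ Z^4.

Fix the vertex order a < b < c < d < e < f < g < h < i and write every simplex with vertices in increasing order. Then dim K = 1 and the simplices of K are:

  0-simplices (9): a, b, c, d, e, f, g, h, i
  1-simplices (12): ab, ae, bc, bd, be, bf, bg, bh, bi, ci, df, gh

Hence C_0 ≅ Z^9, C_1 ≅ Z^12.

Boundary ∂_1: C_1 → C_0 maps an edge to its endpoints' difference, ∂[p,q] = q − p.
This gives a 9×12 integer matrix of rank 8; reducing to Smith normal form yields diagonal entries (1,1,1,1,1,1,1,1).

From H_k ≅ ker(∂_k) / im(∂_{k+1}) we obtain:

  H_0: rank C_0 − rank ∂_1 = 9 − 8 = 1, and the invariant factors of ∂_1 are all 1, so H_0 = Z.
  H_1: rank ker ∂_1 − rank ∂_2 = (12 − 8) − 0 = 4, and there is no ∂_2, so H_1 = Z^4.

As a check, the Euler characteristic is 9 − 12 = -3, which agrees with 1 − 4 = -3.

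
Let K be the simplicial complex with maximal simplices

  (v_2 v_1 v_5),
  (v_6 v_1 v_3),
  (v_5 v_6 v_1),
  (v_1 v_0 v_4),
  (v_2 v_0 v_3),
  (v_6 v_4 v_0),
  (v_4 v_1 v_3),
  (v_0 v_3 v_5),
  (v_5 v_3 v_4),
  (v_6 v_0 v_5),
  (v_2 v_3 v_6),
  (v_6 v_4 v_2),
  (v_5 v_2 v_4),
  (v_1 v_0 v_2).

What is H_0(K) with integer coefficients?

H_0 ≅ Z.

K has 7 vertices, 21 edges, 14 triangles.
rank ∂_0 = 0, rank ∂_1 = 6 ⇒ b_0 = 7 − 0 − 6 = 1; all invariant factors of ∂_1 are 1 so no torsion. So H_0 = Z.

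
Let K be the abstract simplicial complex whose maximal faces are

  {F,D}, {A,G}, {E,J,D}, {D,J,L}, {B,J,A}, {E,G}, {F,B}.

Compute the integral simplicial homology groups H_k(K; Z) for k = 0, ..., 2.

H_0 ≅ Z,  H_1 ≅ Z^2,  H_2 = 0.

Fix the vertex order A < B < D < E < F < G < J < L and write every simplex with vertices in increasing order. Then dim K = 2 and the simplices of K are:

  0-simplices (8): A, B, D, E, F, G, J, L
  1-simplices (12): AB, AG, AJ, BF, BJ, DE, DF, DJ, DL, EG, EJ, JL
  2-simplices (3): ABJ, DEJ, DJL

giving chain groups C_0 ≅ Z^8, C_1 ≅ Z^12, C_2 ≅ Z^3.

The boundary map ∂_1: C_1 → C_0 sends each edge [p,q] (with p < q) to q − p. For instance
  ∂BF = F − B.
The 8×12 boundary matrix has rank 7 and Smith normal form diag(1,1,1,1,1,1,1).

Boundary ∂_2: C_2 → C_1 acts by ∂[p,q,r] = [q,r] − [p,r] + [p,q]. For instance
  ∂ABJ = BJ − AJ + AB,
  ∂DEJ = EJ − DJ + DE.
As a 12×3 matrix over Z this has rank 3, with invariant factors (1,1,1).

Reading off H_k = ker ∂_k / im ∂_{k+1}:

  H_0: rank C_0 − rank ∂_1 = 8 − 7 = 1, and the invariant factors of ∂_1 are all 1, so H_0 ≅ Z.
  H_1: rank ker ∂_1 − rank ∂_2 = (12 − 7) − 3 = 2, and the invariant factors of ∂_2 are all 1, so H_1 ≅ Z^2.
  H_2: rank ker ∂_2 − rank ∂_3 = (3 − 3) − 0 = 0, and there is no ∂_3, so H_2 ≅ 0.

As a check, the Euler characteristic is 8 − 12 + 3 = -1, which agrees with 1 − 2 + 0 = -1.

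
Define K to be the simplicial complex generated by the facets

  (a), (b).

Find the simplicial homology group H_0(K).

Fix the vertex order a < b and write every simplex with vertices in increasing order. Then dim K = 0 and the simplices of K are:

  0-simplices (2): a, b

giving chain groups C_0 ≅ Z^2.

Reading off H_k = ker ∂_k / im ∂_{k+1}:

  H_0: rank C_0 − rank ∂_1 = 2 − 0 = 2, and there is no ∂_1, so H_0 = Z^2.

H_0 = Z^2.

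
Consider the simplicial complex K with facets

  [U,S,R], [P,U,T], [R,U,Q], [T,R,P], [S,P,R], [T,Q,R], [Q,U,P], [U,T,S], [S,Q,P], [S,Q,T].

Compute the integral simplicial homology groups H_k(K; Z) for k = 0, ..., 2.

Order the vertices as P < Q < R < S < T < U. Listing each simplex with vertices in this order, K has dimension 2 with simplices:

  0-simplices (6): P, Q, R, S, T, U
  1-simplices (15): PQ, PR, PS, PT, PU, QR, QS, QT, QU, RS, RT, RU, ST, SU, TU
  2-simplices (10): PQS, PQU, PRS, PRT, PTU, QRT, QRU, QST, RSU, STU

giving chain groups C_0 ≅ Z^6, C_1 ≅ Z^15, C_2 ≅ Z^10.

The boundary map ∂_1: C_1 → C_0 maps an edge to its endpoints' difference, ∂[p,q] = q − p. For instance
  ∂PQ = Q − P.
This gives a 6×15 integer matrix of rank 5; reducing to Smith normal form yields diagonal entries (1,1,1,1,1).

The boundary map ∂_2: C_2 → C_1 acts by ∂[p,q,r] = [q,r] − [p,r] + [p,q]. For instance
  ∂PRT = RT − PT + PR,
  ∂QRU = RU − QU + QR.
The resulting 15×10 matrix has rank 10, and its Smith normal form has invariant factors (1,1,1,1,1,1,1,1,1,2).

Now H_k = ker ∂_k / im ∂_{k+1}, so:

  H_0: rank C_0 − rank ∂_1 = 6 − 5 = 1, and the invariant factors of ∂_1 are all 1, so H_0 ≅ Z.
  H_1: rank ker ∂_1 − rank ∂_2 = (15 − 5) − 10 = 0, and ∂_2 has invariant factor 2 > 1, so H_1 ≅ Z/2.
  H_2: rank ker ∂_2 − rank ∂_3 = (10 − 10) − 0 = 0, and there is no ∂_3, so H_2 ≅ 0.

H_0 ≅ Z,  H_1 ≅ Z/2,  H_2 = 0.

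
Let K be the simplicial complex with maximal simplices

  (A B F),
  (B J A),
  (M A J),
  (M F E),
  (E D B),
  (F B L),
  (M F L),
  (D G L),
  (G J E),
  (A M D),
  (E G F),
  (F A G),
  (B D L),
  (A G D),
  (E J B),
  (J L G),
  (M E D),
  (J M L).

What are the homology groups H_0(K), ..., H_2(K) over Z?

We work with the vertex ordering A < B < D < E < F < G < J < L < M. The simplices of K, each written with vertices in increasing order, are:

  0-simplices (9): A, B, D, E, F, G, J, L, M
  1-simplices (27): AB, AD, AF, AG, AJ, AM, BD, BE, BF, BJ, BL, DE, DG, DL, DM, EF, EG, EJ, EM, FG, FL, FM, GJ, GL, JL, JM, LM
  2-simplices (18): ABF, ABJ, ADG, ADM, AFG, AJM, BDE, BDL, BEJ, BFL, DEM, DGL, EFG, EFM, EGJ, FLM, GJL, JLM

so the chain groups are C_0 ≅ Z^9, C_1 ≅ Z^27, C_2 ≅ Z^18.

Boundary ∂_1: C_1 → C_0 is given by ∂[p,q] = [q] − [p].
As a 9×27 matrix over Z this has rank 8, with invariant factors (1,1,1,1,1,1,1,1).

∂_2: C_2 → C_1 maps a triangle to the signed sum of its edges. For instance
  ∂EFM = FM − EM + EF,
  ∂EFG = FG − EG + EF.
This gives a 27×18 integer matrix of rank 17; reducing to Smith normal form yields diagonal entries (1,1,1,1,1,1,1,1,1,1,1,1,1,1,1,1,1).

From H_k ≅ ker(∂_k) / im(∂_{k+1}) we obtain:

  H_0: rank C_0 − rank ∂_1 = 9 − 8 = 1, and the invariant factors of ∂_1 are all 1, so H_0 = Z.
  H_1: rank ker ∂_1 − rank ∂_2 = (27 − 8) − 17 = 2, and the invariant factors of ∂_2 are all 1, so H_1 = Z^2.
  H_2: rank ker ∂_2 − rank ∂_3 = (18 − 17) − 0 = 1, and there is no ∂_3, so H_2 = Z.

As a check, the Euler characteristic is 9 − 27 + 18 = 0, which agrees with 1 − 2 + 1 = 0.

H_0 = Z,  H_1 = Z^2,  H_2 = Z.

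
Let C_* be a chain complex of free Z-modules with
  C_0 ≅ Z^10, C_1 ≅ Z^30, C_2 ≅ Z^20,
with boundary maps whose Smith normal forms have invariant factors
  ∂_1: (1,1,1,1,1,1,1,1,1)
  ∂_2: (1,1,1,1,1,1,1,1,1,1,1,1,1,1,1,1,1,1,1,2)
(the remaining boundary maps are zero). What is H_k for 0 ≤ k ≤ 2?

H_0 ≅ Z,  H_1 ≅ Z × Z/2,  H_2 = 0.

H_0: b_0 = 10 − 0 − 9 = 1; torsion from ∂_1 factors > 1: none. So H_0 ≅ Z.
H_1: b_1 = 30 − 9 − 20 = 1; torsion from ∂_2 factors > 1: [2]. So H_1 ≅ Z × Z/2.
H_2: b_2 = 20 − 20 − 0 = 0; torsion from ∂_3 factors > 1: none. So H_2 ≅ 0.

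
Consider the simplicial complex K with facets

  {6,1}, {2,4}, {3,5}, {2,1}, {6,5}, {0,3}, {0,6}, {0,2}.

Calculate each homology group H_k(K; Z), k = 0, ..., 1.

Take the total order 0 < 1 < 2 < 3 < 4 < 5 < 6 on the vertex set. Then K (dimension 1) consists of the simplices:

  0-simplices (7): [0], [1], [2], [3], [4], [5], [6]
  1-simplices (8): [0,2], [0,3], [0,6], [1,2], [1,6], [2,4], [3,5], [5,6]

Hence C_0 ≅ Z^7, C_1 ≅ Z^8.

∂_1: C_1 → C_0 is given by ∂[p,q] = [q] − [p]. For instance
  ∂[2,4] = [4] − [2].
As a 7×8 matrix over Z this has rank 6, with invariant factors (1,1,1,1,1,1).

Reading off H_k = ker ∂_k / im ∂_{k+1}:

  H_0: rank C_0 − rank ∂_1 = 7 − 6 = 1, and the invariant factors of ∂_1 are all 1, so H_0 = Z.
  H_1: rank ker ∂_1 − rank ∂_2 = (8 − 6) − 0 = 2, and there is no ∂_2, so H_1 = Z^2.

As a check, the Euler characteristic is 7 − 8 = -1, which agrees with 1 − 2 = -1.

H_0 = Z,  H_1 = Z^2.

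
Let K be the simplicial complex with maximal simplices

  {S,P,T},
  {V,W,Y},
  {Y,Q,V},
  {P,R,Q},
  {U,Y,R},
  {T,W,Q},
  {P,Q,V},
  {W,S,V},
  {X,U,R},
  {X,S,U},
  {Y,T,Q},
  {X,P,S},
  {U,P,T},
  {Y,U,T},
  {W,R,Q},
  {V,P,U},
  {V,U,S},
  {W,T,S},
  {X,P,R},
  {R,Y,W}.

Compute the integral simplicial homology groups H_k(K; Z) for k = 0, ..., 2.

H_0 ≅ Z,  H_1 ≅ Z ⊕ Z/2Z,  H_2 = 0.

K has 10 vertices, 30 edges, 20 triangles.
rank ∂_0 = 0, rank ∂_1 = 9 ⇒ b_0 = 10 − 0 − 9 = 1; all invariant factors of ∂_1 are 1 so no torsion. So H_0 ≅ Z.
rank ∂_1 = 9, rank ∂_2 = 20 ⇒ b_1 = 30 − 9 − 20 = 1; ∂_2 has invariant factor(s) [2] giving torsion. So H_1 ≅ Z ⊕ Z/2Z.
rank ∂_2 = 20, rank ∂_3 = 0 ⇒ b_2 = 20 − 20 − 0 = 0. So H_2 ≅ 0.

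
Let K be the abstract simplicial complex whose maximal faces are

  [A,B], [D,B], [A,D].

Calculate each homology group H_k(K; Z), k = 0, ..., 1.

H_0 ≅ Z,  H_1 ≅ Z.

Fix the vertex order A < B < D and write every simplex with vertices in increasing order. Then dim K = 1 and the simplices of K are:

  0-simplices (3): A, B, D
  1-simplices (3): AB, AD, BD

Hence C_0 ≅ Z^3, C_1 ≅ Z^3.

The boundary map ∂_1: C_1 → C_0 sends each edge [p,q] (with p < q) to q − p. For instance
  ∂AB = B − A.
The 3×3 boundary matrix has rank 2 and Smith normal form diag(1,1).

Now H_k = ker ∂_k / im ∂_{k+1}, so:

  H_0: rank C_0 − rank ∂_1 = 3 − 2 = 1, and the invariant factors of ∂_1 are all 1, so H_0 ≅ Z.
  H_1: rank ker ∂_1 − rank ∂_2 = (3 − 2) − 0 = 1, and there is no ∂_2, so H_1 ≅ Z.

As a check, the Euler characteristic is 3 − 3 = 0, which agrees with 1 − 1 = 0.
(K is a triangulation of the circle S^1.)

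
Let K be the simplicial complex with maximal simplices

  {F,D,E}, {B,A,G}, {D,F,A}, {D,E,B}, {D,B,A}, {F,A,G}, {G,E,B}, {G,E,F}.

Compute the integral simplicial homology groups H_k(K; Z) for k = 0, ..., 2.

H_0 ≅ Z,  H_1 = 0,  H_2 ≅ Z.

Fix the vertex order A < B < D < E < F < G and write every simplex with vertices in increasing order. Then dim K = 2 and the simplices of K are:

  0-simplices (6): A, B, D, E, F, G
  1-simplices (12): AB, AD, AF, AG, BD, BE, BG, DE, DF, EF, EG, FG
  2-simplices (8): ABD, ABG, ADF, AFG, BDE, BEG, DEF, EFG

so the chain groups are C_0 ≅ Z^6, C_1 ≅ Z^12, C_2 ≅ Z^8.

The boundary map ∂_1: C_1 → C_0 sends each edge [p,q] (with p < q) to q − p. For instance
  ∂BE = E − B.
As a 6×12 matrix over Z this has rank 5, with invariant factors (1,1,1,1,1).

The boundary map ∂_2: C_2 → C_1 maps a triangle to the signed sum of its edges. For instance
  ∂AFG = FG − AG + AF,
  ∂BDE = DE − BE + BD.
As a 12×8 matrix over Z this has rank 7, with invariant factors (1,1,1,1,1,1,1).

From H_k ≅ ker(∂_k) / im(∂_{k+1}) we obtain:

  H_0: rank C_0 − rank ∂_1 = 6 − 5 = 1, and the invariant factors of ∂_1 are all 1, so H_0 = Z.
  H_1: rank ker ∂_1 − rank ∂_2 = (12 − 5) − 7 = 0, and the invariant factors of ∂_2 are all 1, so H_1 = 0.
  H_2: rank ker ∂_2 − rank ∂_3 = (8 − 7) − 0 = 1, and there is no ∂_3, so H_2 = Z.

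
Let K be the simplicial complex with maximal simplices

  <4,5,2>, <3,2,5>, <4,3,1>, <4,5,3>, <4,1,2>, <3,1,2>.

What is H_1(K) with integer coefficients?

H_1 = 0.

Fix the vertex order 1 < 2 < 3 < 4 < 5 and write every simplex with vertices in increasing order. Then dim K = 2 and the simplices of K are:

  0-simplices (5): [1], [2], [3], [4], [5]
  1-simplices (9): [1,2], [1,3], [1,4], [2,3], [2,4], [2,5], [3,4], [3,5], [4,5]
  2-simplices (6): [1,2,3], [1,2,4], [1,3,4], [2,3,5], [2,4,5], [3,4,5]

so the chain groups are C_0 ≅ Z^5, C_1 ≅ Z^9, C_2 ≅ Z^6.

Boundary ∂_1: C_1 → C_0 is given by ∂[p,q] = [q] − [p].
The resulting 5×9 matrix has rank 4, and its Smith normal form has invariant factors (1,1,1,1).

∂_2: C_2 → C_1 maps a triangle to the signed sum of its edges. For instance
  ∂[3,4,5] = [4,5] − [3,5] + [3,4],
  ∂[2,3,5] = [3,5] − [2,5] + [2,3].
This gives a 9×6 integer matrix of rank 5; reducing to Smith normal form yields diagonal entries (1,1,1,1,1).

Computing H_k = (kernel of ∂_k) / (image of ∂_{k+1}):

  H_1: rank ker ∂_1 − rank ∂_2 = (9 − 4) − 5 = 0, and the invariant factors of ∂_2 are all 1, so H_1 = 0.

(K is a triangulation of the 2-sphere S^2.)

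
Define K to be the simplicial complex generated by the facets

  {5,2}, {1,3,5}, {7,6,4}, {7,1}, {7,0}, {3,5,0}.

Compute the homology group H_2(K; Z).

H_2 = 0.

Order the vertices as 0 < 1 < 2 < 3 < 4 < 5 < 6 < 7. Listing each simplex with vertices in this order, K has dimension 2 with simplices:

  0-simplices (8): [0], [1], [2], [3], [4], [5], [6], [7]
  1-simplices (11): [0,3], [0,5], [0,7], [1,3], [1,5], [1,7], [2,5], [3,5], [4,6], [4,7], [6,7]
  2-simplices (3): [0,3,5], [1,3,5], [4,6,7]

so the chain groups are C_0 ≅ Z^8, C_1 ≅ Z^11, C_2 ≅ Z^3.

Boundary ∂_1: C_1 → C_0 sends each edge [p,q] (with p < q) to q − p. For instance
  ∂[2,5] = [5] − [2].
This gives a 8×11 integer matrix of rank 7; reducing to Smith normal form yields diagonal entries (1,1,1,1,1,1,1).

The boundary map ∂_2: C_2 → C_1 maps a triangle to the signed sum of its edges. For instance
  ∂[1,3,5] = [3,5] − [1,5] + [1,3],
  ∂[0,3,5] = [3,5] − [0,5] + [0,3].
The resulting 11×3 matrix has rank 3, and its Smith normal form has invariant factors (1,1,1).

Computing H_k = (kernel of ∂_k) / (image of ∂_{k+1}):

  H_2: rank ker ∂_2 − rank ∂_3 = (3 − 3) − 0 = 0, and there is no ∂_3, so H_2 = 0.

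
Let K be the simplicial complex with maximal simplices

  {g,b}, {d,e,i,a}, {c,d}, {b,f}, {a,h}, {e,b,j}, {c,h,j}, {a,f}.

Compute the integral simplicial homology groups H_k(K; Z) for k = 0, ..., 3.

H_0 = Z,  H_1 = Z^3,  H_2 = 0,  H_3 = 0.

Fix the vertex order a < b < c < d < e < f < g < h < i < j and write every simplex with vertices in increasing order. Then dim K = 3 and the simplices of K are:

  0-simplices (10): a, b, c, d, e, f, g, h, i, j
  1-simplices (17): ad, ae, af, ah, ai, be, bf, bg, bj, cd, ch, cj, de, di, ei, ej, hj
  2-simplices (6): ade, adi, aei, bej, chj, dei
  3-simplices (1): adei

so the chain groups are C_0 ≅ Z^10, C_1 ≅ Z^17, C_2 ≅ Z^6, C_3 ≅ Z^1.

Boundary ∂_1: C_1 → C_0 sends each edge [p,q] (with p < q) to q − p. For instance
  ∂ae = e − a.
As a 10×17 matrix over Z this has rank 9, with invariant factors (1,1,1,1,1,1,1,1,1).

Boundary ∂_2: C_2 → C_1 acts by ∂[p,q,r] = [q,r] − [p,r] + [p,q]. For instance
  ∂dei = ei − di + de,
  ∂ade = de − ae + ad.
As a 17×6 matrix over Z this has rank 5, with invariant factors (1,1,1,1,1).

Boundary ∂_3: C_3 → C_2 sends each 3-simplex σ to the alternating sum Σ_i (−1)^i (σ with its i-th vertex removed). For instance
  ∂adei = dei − aei + adi − ade.
This gives a 6×1 integer matrix of rank 1; reducing to Smith normal form yields diagonal entries (1).

From H_k ≅ ker(∂_k) / im(∂_{k+1}) we obtain:

  H_0: rank C_0 − rank ∂_1 = 10 − 9 = 1, and the invariant factors of ∂_1 are all 1, so H_0 = Z.
  H_1: rank ker ∂_1 − rank ∂_2 = (17 − 9) − 5 = 3, and the invariant factors of ∂_2 are all 1, so H_1 = Z^3.
  H_2: rank ker ∂_2 − rank ∂_3 = (6 − 5) − 1 = 0, and the invariant factors of ∂_3 are all 1, so H_2 = 0.
  H_3: rank ker ∂_3 − rank ∂_4 = (1 − 1) − 0 = 0, and there is no ∂_4, so H_3 = 0.

As a check, the Euler characteristic is 10 − 17 + 6 − 1 = -2, which agrees with 1 − 3 + 0 − 0 = -2.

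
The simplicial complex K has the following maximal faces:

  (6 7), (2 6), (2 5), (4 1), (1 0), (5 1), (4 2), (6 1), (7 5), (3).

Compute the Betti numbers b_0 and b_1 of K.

Fix the vertex order 0 < 1 < 2 < 3 < 4 < 5 < 6 < 7 and write every simplex with vertices in increasing order. Then dim K = 1 and the simplices of K are:

  0-simplices (8): [0], [1], [2], [3], [4], [5], [6], [7]
  1-simplices (9): [0,1], [1,4], [1,5], [1,6], [2,4], [2,5], [2,6], [5,7], [6,7]

so the chain groups are C_0 ≅ Z^8, C_1 ≅ Z^9.

Boundary ∂_1: C_1 → C_0 sends each edge [p,q] (with p < q) to q − p. For instance
  ∂[2,5] = [5] − [2].
As a 8×9 matrix over Z this has rank 6, with invariant factors (1,1,1,1,1,1).

Now H_k = ker ∂_k / im ∂_{k+1}, so:

  H_0: rank C_0 − rank ∂_1 = 8 − 6 = 2, and the invariant factors of ∂_1 are all 1, so H_0 = Z^2.
  H_1: rank ker ∂_1 − rank ∂_2 = (9 − 6) − 0 = 3, and there is no ∂_2, so H_1 = Z^3.

Hence the Betti numbers are b_0 = 2, b_1 = 3.

b_0 = 2, b_1 = 3.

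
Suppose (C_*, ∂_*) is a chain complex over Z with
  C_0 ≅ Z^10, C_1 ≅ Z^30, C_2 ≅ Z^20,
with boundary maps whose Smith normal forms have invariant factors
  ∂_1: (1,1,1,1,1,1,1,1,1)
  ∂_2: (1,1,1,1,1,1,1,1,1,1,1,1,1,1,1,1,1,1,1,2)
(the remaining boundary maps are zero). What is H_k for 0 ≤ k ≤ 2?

H_0: b_0 = 10 − 0 − 9 = 1; torsion from ∂_1 factors > 1: none. So H_0 = Z.
H_1: b_1 = 30 − 9 − 20 = 1; torsion from ∂_2 factors > 1: [2]. So H_1 = Z ⊕ Z/2.
H_2: b_2 = 20 − 20 − 0 = 0; torsion from ∂_3 factors > 1: none. So H_2 = 0.

H_0 = Z,  H_1 = Z ⊕ Z/2,  H_2 = 0.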